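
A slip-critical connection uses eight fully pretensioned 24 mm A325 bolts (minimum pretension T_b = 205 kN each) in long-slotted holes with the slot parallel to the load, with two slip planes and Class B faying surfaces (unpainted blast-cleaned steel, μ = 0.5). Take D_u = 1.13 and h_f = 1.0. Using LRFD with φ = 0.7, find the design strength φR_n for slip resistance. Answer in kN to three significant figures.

1300 kN

R_n = μ · D_u · h_f · T_b · n_s · n_b = 0.5 × 1.13 × 1.0 × 205 × 2 × 8 = 1853 kN.
Design strength φR_n = 0.7 × 1853 = 1300 kN.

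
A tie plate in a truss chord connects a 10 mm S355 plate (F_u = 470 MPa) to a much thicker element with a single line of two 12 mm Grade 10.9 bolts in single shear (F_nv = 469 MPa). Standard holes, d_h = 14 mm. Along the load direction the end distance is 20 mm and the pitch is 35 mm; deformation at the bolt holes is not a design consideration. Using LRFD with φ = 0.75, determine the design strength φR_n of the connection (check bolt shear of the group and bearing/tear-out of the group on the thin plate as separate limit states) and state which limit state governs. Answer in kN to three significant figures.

Bolt shear: A_b = π·12²/4 = 113.1 mm²; R_n = 469 × 113.1 × 2 × 1 / 1000 = 106.1 kN → 0.75 × 106.1 = 79.6 kN.
Bearing (1.5 l_c t F_u ≤ 3.0 d t F_u): upper limit = 3.0·12·10·470 / 1000 = 169.2 kN.
  Edge l_c = 20 − 14/2 = 13 → r_n = 91.65 kN; interior l_c = 35 − 14 = 21 → r_n = 148.1 kN.
  R_n,bearing = 1·91.65 + 1·148.1 = 239.7 kN → 0.75 × 239.7 = 180 kN.
Bolt shear governs: 79.6 kN.

79.6 kN (bolt shear governs)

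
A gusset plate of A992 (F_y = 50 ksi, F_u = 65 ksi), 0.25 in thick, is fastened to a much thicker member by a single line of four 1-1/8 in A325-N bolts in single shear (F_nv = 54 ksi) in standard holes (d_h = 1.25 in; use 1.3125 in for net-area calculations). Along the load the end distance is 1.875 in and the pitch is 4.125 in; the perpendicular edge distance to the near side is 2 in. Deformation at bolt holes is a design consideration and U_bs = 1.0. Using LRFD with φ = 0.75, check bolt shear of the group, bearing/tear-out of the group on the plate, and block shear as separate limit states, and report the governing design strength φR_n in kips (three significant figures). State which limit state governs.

Bolt shear: A_b = π·1.125²/4 = 0.994 in²; R_n = 54 × 0.994 × 4 × 1 = 214.7 kips → 0.75 × 214.7 = 161 kips.
Bearing: edge l_c = 1.25, r_n = 24.38 kips; interior l_c = 2.875, r_n = 43.87 kips; R_n = 24.38 + 3·43.87 = 156 kips → 117 kips.
Block shear: A_gv = 3.562, A_nv = 2.414, A_nt = 0.3359 in²; R_n = min(0.6F_uA_nv, 0.6F_yA_gv) + U_bs·F_u·A_nt = 116 kips → 87 kips.
Block shear governs: 87 kips.

87 kips (block shear governs)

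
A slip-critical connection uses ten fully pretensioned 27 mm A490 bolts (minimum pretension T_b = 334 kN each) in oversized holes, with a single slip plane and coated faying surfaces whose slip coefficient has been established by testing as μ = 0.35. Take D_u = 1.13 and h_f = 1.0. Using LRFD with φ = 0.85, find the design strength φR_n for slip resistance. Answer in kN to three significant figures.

R_n = μ · D_u · h_f · T_b · n_s · n_b = 0.35 × 1.13 × 1.0 × 334 × 1 × 10 = 1321 kN.
Design strength φR_n = 0.85 × 1321 = 1120 kN.

1120 kN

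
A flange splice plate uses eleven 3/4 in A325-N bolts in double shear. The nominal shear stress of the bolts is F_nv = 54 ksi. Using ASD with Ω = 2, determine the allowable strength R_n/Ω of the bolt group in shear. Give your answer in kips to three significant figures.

262 kips

A_b = π × 0.75² / 4 = 0.4418 in².
R_n = F_nv · A_b · n · n_s = 54 × 0.4418 × 11 × 2 = 524.8 kips.
Allowable strength R_n/Ω = 524.8 / 2 = 262 kips.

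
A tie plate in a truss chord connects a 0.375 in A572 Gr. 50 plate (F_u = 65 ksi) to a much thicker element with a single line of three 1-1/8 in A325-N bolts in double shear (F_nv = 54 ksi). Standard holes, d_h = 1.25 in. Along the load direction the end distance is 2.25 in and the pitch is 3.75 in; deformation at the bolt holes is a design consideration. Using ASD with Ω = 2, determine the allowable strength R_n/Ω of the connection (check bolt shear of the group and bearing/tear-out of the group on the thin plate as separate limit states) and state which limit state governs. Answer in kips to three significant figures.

89.6 kips (bearing governs)

Bolt shear: A_b = π·1.125²/4 = 0.994 in²; R_n = 54 × 0.994 × 3 × 2 = 322.1 kips → 322.1 / 2 = 161 kips.
Bearing (1.2 l_c t F_u ≤ 2.4 d t F_u): upper limit = 2.4·1.125·0.375·65 = 65.81 kips.
  Edge l_c = 2.25 − 1.25/2 = 1.625 → r_n = 47.53 kips; interior l_c = 3.75 − 1.25 = 2.5 → r_n = 65.81 kips.
  R_n,bearing = 1·47.53 + 2·65.81 = 179.2 kips → 179.2 / 2 = 89.6 kips.
Bearing governs: 89.6 kips.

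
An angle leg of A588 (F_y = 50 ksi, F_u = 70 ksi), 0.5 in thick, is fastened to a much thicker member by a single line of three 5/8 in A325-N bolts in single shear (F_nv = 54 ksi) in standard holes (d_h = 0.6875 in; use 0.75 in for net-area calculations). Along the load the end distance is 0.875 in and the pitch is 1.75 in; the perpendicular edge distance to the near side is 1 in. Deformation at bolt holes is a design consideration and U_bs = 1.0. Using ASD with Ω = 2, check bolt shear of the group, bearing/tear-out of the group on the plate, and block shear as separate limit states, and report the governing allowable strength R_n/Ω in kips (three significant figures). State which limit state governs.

Bolt shear: A_b = π·0.625²/4 = 0.3068 in²; R_n = 54 × 0.3068 × 3 × 1 = 49.7 kips → 49.7 / 2 = 24.9 kips.
Bearing: edge l_c = 0.5312, r_n = 22.31 kips; interior l_c = 1.062, r_n = 44.62 kips; R_n = 22.31 + 2·44.62 = 111.6 kips → 55.8 kips.
Block shear: A_gv = 2.188, A_nv = 1.25, A_nt = 0.3125 in²; R_n = min(0.6F_uA_nv, 0.6F_yA_gv) + U_bs·F_u·A_nt = 74.38 kips → 37.2 kips.
Bolt shear governs: 24.9 kips.

24.9 kips (bolt shear governs)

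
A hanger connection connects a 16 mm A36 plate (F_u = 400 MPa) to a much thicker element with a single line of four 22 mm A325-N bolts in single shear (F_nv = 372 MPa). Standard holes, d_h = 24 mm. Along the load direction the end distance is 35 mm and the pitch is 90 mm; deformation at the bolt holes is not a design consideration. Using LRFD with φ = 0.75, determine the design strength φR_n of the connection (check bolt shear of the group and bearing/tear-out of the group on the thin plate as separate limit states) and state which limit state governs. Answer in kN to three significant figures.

424 kN (bolt shear governs)

Bolt shear: A_b = π·22²/4 = 380.1 mm²; R_n = 372 × 380.1 × 4 × 1 / 1000 = 565.6 kN → 0.75 × 565.6 = 424 kN.
Bearing (1.5 l_c t F_u ≤ 3.0 d t F_u): upper limit = 3.0·22·16·400 / 1000 = 422.4 kN.
  Edge l_c = 35 − 24/2 = 23 → r_n = 220.8 kN; interior l_c = 90 − 24 = 66 → r_n = 422.4 kN.
  R_n,bearing = 1·220.8 + 3·422.4 = 1488 kN → 0.75 × 1488 = 1120 kN.
Bolt shear governs: 424 kN.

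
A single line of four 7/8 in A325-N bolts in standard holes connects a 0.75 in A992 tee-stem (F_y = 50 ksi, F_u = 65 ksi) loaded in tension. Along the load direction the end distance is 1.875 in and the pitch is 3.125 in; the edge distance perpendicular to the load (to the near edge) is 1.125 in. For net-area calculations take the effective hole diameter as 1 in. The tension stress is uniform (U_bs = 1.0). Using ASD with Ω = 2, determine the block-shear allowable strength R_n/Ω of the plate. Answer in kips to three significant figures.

129 kips

Shear plane L_v = 1.875 + 3·3.125 = 11.25 in; A_gv = 11.25 × 0.75 = 8.438 in².
A_nv = (11.25 − 3.5·1) × 0.75 = 5.812 in².
A_nt = (1.125 − 0.5·1) × 0.75 = 0.4688 in².
0.6 F_u A_nv = 226.7 kips; 0.6 F_y A_gv = 253.1 kips → shear rupture governs the shear term.
R_n = 226.7 + 1.0 × 65 × 0.4688 = 257.2 kips.
Allowable strength R_n/Ω = 257.2 / 2 = 129 kips.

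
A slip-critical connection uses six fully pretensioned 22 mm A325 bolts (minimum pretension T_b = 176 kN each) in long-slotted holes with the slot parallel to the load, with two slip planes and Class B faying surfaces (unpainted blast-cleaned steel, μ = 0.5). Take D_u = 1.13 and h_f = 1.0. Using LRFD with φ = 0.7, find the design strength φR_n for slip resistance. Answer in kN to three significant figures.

835 kN

R_n = μ · D_u · h_f · T_b · n_s · n_b = 0.5 × 1.13 × 1.0 × 176 × 2 × 6 = 1193 kN.
Design strength φR_n = 0.7 × 1193 = 835 kN.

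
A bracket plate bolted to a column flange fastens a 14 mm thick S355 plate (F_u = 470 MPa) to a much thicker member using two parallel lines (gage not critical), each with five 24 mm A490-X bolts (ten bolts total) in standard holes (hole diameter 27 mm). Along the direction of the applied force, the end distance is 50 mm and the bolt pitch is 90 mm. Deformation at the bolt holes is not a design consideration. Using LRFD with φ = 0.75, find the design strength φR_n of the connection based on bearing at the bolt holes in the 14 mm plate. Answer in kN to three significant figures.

3380 kN

Per bolt r_n = 1.5 l_c t F_u ≤ 3.0 d t F_u; upper limit = 3.0 × 24 × 14 × 470 / 1000 = 473.8 kN.
Edge bolt: l_c = 50 − 27/2 = 36.5 mm → 1.5 × 36.5 × 14 × 470 / 1000 = 360.3 → r_n = 360.3 kN.
Interior bolts: l_c = 90 − 27 = 63 mm → 1.5 × 63 × 14 × 470 / 1000 = 621.8 → r_n = 473.8 kN.
R_n = 2 × 360.3 + 8 × 473.8 = 4511 kN.
Design strength φR_n = 0.75 × 4511 = 3380 kN.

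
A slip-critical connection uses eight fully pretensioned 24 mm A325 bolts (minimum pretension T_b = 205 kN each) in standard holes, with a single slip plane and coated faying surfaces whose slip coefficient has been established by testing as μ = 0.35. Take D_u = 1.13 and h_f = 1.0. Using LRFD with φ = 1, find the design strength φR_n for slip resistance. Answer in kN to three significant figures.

649 kN

R_n = μ · D_u · h_f · T_b · n_s · n_b = 0.35 × 1.13 × 1.0 × 205 × 1 × 8 = 648.6 kN.
Design strength φR_n = 1 × 648.6 = 649 kN.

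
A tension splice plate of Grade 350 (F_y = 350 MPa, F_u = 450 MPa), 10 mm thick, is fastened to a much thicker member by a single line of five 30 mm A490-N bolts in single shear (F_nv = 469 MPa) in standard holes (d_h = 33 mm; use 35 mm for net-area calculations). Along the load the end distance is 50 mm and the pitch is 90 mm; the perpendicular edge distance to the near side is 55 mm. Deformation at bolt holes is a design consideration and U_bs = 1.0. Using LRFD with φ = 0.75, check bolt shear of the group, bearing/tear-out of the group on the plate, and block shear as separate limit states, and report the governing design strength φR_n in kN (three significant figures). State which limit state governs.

Bolt shear: A_b = π·30²/4 = 706.9 mm²; R_n = 469 × 706.9 × 5 × 1 / 1000 = 1658 kN → 0.75 × 1658 = 1240 kN.
Bearing: edge l_c = 33.5, r_n = 180.9 kN; interior l_c = 57, r_n = 307.8 kN; R_n = 180.9 + 4·307.8 = 1412 kN → 1060 kN.
Block shear: A_gv = 4100, A_nv = 2525, A_nt = 375 mm²; R_n = min(0.6F_uA_nv, 0.6F_yA_gv) + U_bs·F_u·A_nt = 850.5 kN → 638 kN.
Block shear governs: 638 kN.

638 kN (block shear governs)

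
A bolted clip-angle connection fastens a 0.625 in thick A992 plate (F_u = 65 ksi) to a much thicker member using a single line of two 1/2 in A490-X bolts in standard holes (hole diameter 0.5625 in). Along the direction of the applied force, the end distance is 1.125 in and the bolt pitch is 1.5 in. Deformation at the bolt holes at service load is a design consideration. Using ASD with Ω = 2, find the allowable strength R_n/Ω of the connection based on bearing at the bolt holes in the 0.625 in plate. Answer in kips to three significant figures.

Per bolt r_n = 1.2 l_c t F_u ≤ 2.4 d t F_u; upper limit = 2.4 × 0.5 × 0.625 × 65 = 48.75 kips.
Edge bolt: l_c = 1.125 − 0.5625/2 = 0.8438 in → 1.2 × 0.8438 × 0.625 × 65 = 41.13 → r_n = 41.13 kips.
Interior bolts: l_c = 1.5 − 0.5625 = 0.9375 in → 1.2 × 0.9375 × 0.625 × 65 = 45.7 → r_n = 45.7 kips.
R_n = 1 × 41.13 + 1 × 45.7 = 86.84 kips.
Allowable strength R_n/Ω = 86.84 / 2 = 43.4 kips.

43.4 kips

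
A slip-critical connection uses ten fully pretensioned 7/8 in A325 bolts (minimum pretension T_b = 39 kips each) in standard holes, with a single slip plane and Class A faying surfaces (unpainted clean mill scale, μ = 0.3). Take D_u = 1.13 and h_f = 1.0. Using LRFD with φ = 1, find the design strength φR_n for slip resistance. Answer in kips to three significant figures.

132 kips

R_n = μ · D_u · h_f · T_b · n_s · n_b = 0.3 × 1.13 × 1.0 × 39 × 1 × 10 = 132.2 kips.
Design strength φR_n = 1 × 132.2 = 132 kips.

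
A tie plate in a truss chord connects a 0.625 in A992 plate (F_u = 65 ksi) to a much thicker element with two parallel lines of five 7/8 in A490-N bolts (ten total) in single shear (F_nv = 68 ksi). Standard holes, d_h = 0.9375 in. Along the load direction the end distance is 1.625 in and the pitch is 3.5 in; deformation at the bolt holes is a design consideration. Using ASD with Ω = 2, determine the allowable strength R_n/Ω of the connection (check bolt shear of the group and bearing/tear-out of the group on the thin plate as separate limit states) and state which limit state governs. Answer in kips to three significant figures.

204 kips (bolt shear governs)

Bolt shear: A_b = π·0.875²/4 = 0.6013 in²; R_n = 68 × 0.6013 × 10 × 1 = 408.9 kips → 408.9 / 2 = 204 kips.
Bearing (1.2 l_c t F_u ≤ 2.4 d t F_u): upper limit = 2.4·0.875·0.625·65 = 85.31 kips.
  Edge l_c = 1.625 − 0.9375/2 = 1.156 → r_n = 56.37 kips; interior l_c = 3.5 − 0.9375 = 2.562 → r_n = 85.31 kips.
  R_n,bearing = 2·56.37 + 8·85.31 = 795.2 kips → 795.2 / 2 = 398 kips.
Bolt shear governs: 204 kips.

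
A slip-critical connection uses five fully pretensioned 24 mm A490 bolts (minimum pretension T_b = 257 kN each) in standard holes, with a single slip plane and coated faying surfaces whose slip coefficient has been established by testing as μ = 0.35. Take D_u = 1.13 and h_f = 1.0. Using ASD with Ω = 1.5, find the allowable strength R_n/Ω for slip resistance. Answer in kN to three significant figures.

339 kN

R_n = μ · D_u · h_f · T_b · n_s · n_b = 0.35 × 1.13 × 1.0 × 257 × 1 × 5 = 508.2 kN.
Allowable strength R_n/Ω = 508.2 / 1.5 = 339 kN.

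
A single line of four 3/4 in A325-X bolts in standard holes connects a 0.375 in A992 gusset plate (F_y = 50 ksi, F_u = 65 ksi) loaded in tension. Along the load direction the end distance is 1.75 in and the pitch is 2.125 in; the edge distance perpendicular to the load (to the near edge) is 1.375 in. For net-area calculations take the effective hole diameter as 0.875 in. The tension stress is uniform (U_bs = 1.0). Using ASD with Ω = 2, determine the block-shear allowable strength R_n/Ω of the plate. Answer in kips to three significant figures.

Shear plane L_v = 1.75 + 3·2.125 = 8.125 in; A_gv = 8.125 × 0.375 = 3.047 in².
A_nv = (8.125 − 3.5·0.875) × 0.375 = 1.898 in².
A_nt = (1.375 − 0.5·0.875) × 0.375 = 0.3516 in².
0.6 F_u A_nv = 74.04 kips; 0.6 F_y A_gv = 91.41 kips → shear rupture governs the shear term.
R_n = 74.04 + 1.0 × 65 × 0.3516 = 96.89 kips.
Allowable strength R_n/Ω = 96.89 / 2 = 48.4 kips.

48.4 kips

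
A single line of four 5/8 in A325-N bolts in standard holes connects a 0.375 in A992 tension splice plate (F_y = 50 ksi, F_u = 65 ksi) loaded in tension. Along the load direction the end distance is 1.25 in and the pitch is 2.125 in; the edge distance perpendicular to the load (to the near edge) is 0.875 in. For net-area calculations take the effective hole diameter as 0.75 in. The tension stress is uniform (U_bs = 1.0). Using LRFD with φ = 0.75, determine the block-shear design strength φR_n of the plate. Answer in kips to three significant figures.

64 kips

Shear plane L_v = 1.25 + 3·2.125 = 7.625 in; A_gv = 7.625 × 0.375 = 2.859 in².
A_nv = (7.625 − 3.5·0.75) × 0.375 = 1.875 in².
A_nt = (0.875 − 0.5·0.75) × 0.375 = 0.1875 in².
0.6 F_u A_nv = 73.12 kips; 0.6 F_y A_gv = 85.78 kips → shear rupture governs the shear term.
R_n = 73.12 + 1.0 × 65 × 0.1875 = 85.31 kips.
Design strength φR_n = 0.75 × 85.31 = 64 kips.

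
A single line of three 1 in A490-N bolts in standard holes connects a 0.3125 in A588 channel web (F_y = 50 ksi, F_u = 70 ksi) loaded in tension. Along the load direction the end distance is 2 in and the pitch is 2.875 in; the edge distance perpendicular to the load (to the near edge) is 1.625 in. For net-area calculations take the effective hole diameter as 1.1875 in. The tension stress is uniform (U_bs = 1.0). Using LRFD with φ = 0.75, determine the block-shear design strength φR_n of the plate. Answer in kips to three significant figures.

64 kips

Shear plane L_v = 2 + 2·2.875 = 7.75 in; A_gv = 7.75 × 0.3125 = 2.422 in².
A_nv = (7.75 − 2.5·1.1875) × 0.3125 = 1.494 in².
A_nt = (1.625 − 0.5·1.1875) × 0.3125 = 0.3223 in².
0.6 F_u A_nv = 62.75 kips; 0.6 F_y A_gv = 72.66 kips → shear rupture governs the shear term.
R_n = 62.75 + 1.0 × 70 × 0.3223 = 85.31 kips.
Design strength φR_n = 0.75 × 85.31 = 64 kips.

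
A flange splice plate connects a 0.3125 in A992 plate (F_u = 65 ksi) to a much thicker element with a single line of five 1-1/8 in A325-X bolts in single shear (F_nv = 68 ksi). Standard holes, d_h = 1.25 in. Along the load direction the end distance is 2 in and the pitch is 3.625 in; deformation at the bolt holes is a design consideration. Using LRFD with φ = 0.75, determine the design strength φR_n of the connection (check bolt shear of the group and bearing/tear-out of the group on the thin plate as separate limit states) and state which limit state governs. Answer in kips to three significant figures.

190 kips (bearing governs)

Bolt shear: A_b = π·1.125²/4 = 0.994 in²; R_n = 68 × 0.994 × 5 × 1 = 338 kips → 0.75 × 338 = 253 kips.
Bearing (1.2 l_c t F_u ≤ 2.4 d t F_u): upper limit = 2.4·1.125·0.3125·65 = 54.84 kips.
  Edge l_c = 2 − 1.25/2 = 1.375 → r_n = 33.52 kips; interior l_c = 3.625 − 1.25 = 2.375 → r_n = 54.84 kips.
  R_n,bearing = 1·33.52 + 4·54.84 = 252.9 kips → 0.75 × 252.9 = 190 kips.
Bearing governs: 190 kips.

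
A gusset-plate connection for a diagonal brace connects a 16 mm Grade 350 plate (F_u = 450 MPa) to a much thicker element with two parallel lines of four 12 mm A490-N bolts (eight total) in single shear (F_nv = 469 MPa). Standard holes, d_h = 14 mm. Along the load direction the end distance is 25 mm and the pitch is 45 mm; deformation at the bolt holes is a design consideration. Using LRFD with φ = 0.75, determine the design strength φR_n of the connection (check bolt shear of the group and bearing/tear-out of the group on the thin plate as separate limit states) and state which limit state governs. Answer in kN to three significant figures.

318 kN (bolt shear governs)

Bolt shear: A_b = π·12²/4 = 113.1 mm²; R_n = 469 × 113.1 × 8 × 1 / 1000 = 424.3 kN → 0.75 × 424.3 = 318 kN.
Bearing (1.2 l_c t F_u ≤ 2.4 d t F_u): upper limit = 2.4·12·16·450 / 1000 = 207.4 kN.
  Edge l_c = 25 − 14/2 = 18 → r_n = 155.5 kN; interior l_c = 45 − 14 = 31 → r_n = 207.4 kN.
  R_n,bearing = 2·155.5 + 6·207.4 = 1555 kN → 0.75 × 1555 = 1170 kN.
Bolt shear governs: 318 kN.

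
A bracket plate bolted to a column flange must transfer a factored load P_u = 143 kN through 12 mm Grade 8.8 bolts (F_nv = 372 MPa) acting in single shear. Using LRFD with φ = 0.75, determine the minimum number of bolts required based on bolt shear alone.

A_b = π·12²/4 = 113.1 mm².
Per-bolt design strength φR_n = 0.75 × 372 × 113.1 × 1 / 1000 = 31.55 kN.
n ≥ 143 / 31.55 = 4.532 → use 5 bolts.

5 bolts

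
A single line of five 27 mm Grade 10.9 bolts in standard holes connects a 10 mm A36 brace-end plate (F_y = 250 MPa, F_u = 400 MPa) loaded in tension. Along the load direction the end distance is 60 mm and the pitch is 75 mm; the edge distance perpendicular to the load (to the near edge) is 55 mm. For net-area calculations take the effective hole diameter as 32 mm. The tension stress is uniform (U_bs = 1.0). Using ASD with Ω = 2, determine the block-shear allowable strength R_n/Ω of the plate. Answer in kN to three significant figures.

Shear plane L_v = 60 + 4·75 = 360 mm; A_gv = 360 × 10 = 3600 mm².
A_nv = (360 − 4.5·32) × 10 = 2160 mm².
A_nt = (55 − 0.5·32) × 10 = 390 mm².
0.6 F_u A_nv = 518.4 kN; 0.6 F_y A_gv = 540 kN → shear rupture governs the shear term.
R_n = 518.4 + 1.0 × 400 × 390 / 1000 = 674.4 kN.
Allowable strength R_n/Ω = 674.4 / 2 = 337 kN.

337 kN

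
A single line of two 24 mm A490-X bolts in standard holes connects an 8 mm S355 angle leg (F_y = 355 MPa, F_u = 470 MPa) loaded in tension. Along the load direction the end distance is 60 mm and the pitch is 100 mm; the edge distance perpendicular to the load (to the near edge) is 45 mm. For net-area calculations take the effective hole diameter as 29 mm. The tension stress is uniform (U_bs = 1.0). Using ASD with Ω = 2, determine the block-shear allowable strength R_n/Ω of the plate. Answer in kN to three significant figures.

Shear plane L_v = 60 + 1·100 = 160 mm; A_gv = 160 × 8 = 1280 mm².
A_nv = (160 − 1.5·29) × 8 = 932 mm².
A_nt = (45 − 0.5·29) × 8 = 244 mm².
0.6 F_u A_nv = 262.8 kN; 0.6 F_y A_gv = 272.6 kN → shear rupture governs the shear term.
R_n = 262.8 + 1.0 × 470 × 244 / 1000 = 377.5 kN.
Allowable strength R_n/Ω = 377.5 / 2 = 189 kN.

189 kN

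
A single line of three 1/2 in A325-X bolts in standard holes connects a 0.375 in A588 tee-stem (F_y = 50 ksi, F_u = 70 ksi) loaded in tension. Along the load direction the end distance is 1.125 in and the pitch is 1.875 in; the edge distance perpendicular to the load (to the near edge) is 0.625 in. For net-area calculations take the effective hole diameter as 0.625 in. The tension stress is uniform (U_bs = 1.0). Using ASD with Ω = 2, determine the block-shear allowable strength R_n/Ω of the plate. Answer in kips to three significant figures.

30.2 kips

Shear plane L_v = 1.125 + 2·1.875 = 4.875 in; A_gv = 4.875 × 0.375 = 1.828 in².
A_nv = (4.875 − 2.5·0.625) × 0.375 = 1.242 in².
A_nt = (0.625 − 0.5·0.625) × 0.375 = 0.1172 in².
0.6 F_u A_nv = 52.17 kips; 0.6 F_y A_gv = 54.84 kips → shear rupture governs the shear term.
R_n = 52.17 + 1.0 × 70 × 0.1172 = 60.38 kips.
Allowable strength R_n/Ω = 60.38 / 2 = 30.2 kips.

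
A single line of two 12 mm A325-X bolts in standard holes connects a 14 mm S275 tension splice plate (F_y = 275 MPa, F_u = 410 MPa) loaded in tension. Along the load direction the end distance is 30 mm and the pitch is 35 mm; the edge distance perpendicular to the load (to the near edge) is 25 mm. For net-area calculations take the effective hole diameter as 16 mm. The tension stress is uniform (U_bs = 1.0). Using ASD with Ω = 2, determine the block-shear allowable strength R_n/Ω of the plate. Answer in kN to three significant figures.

Shear plane L_v = 30 + 1·35 = 65 mm; A_gv = 65 × 14 = 910 mm².
A_nv = (65 − 1.5·16) × 14 = 574 mm².
A_nt = (25 − 0.5·16) × 14 = 238 mm².
0.6 F_u A_nv = 141.2 kN; 0.6 F_y A_gv = 150.2 kN → shear rupture governs the shear term.
R_n = 141.2 + 1.0 × 410 × 238 / 1000 = 238.8 kN.
Allowable strength R_n/Ω = 238.8 / 2 = 119 kN.

119 kN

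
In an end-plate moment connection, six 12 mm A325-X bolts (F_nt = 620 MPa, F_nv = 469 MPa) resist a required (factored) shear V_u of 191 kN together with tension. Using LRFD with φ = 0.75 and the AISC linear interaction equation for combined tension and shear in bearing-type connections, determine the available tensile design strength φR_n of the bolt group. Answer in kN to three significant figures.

A_b = π·12²/4 = 113.1 mm²; f_rv = 191 × 1000 / (6 × 113.1) = 281.5 MPa.
F'_nt = 1.3 F_nt − (F_nt / φF_nv) f_rv = 1.3·620 − (620/(0.75·469))·281.5 = 309.9 MPa, capped at F_nt → F'_nt = 309.9 MPa.
R_n = F'_nt · A_b · n = 309.9 × 113.1 × 6 / 1000 = 210.3 kN.
Design strength φR_n = 0.75 × 210.3 = 158 kN.

158 kN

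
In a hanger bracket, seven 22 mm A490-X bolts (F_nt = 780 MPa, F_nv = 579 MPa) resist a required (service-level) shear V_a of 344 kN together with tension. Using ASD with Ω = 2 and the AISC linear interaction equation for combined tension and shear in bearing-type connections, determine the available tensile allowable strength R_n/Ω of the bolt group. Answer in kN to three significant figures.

886 kN

A_b = π·22²/4 = 380.1 mm²; f_rv = 344 × 1000 / (7 × 380.1) = 129.3 MPa.
F'_nt = 1.3 F_nt − (Ω F_nt / F_nv) f_rv = 1.3·780 − (2·780/579)·129.3 = 665.7 MPa, capped at F_nt → F'_nt = 665.7 MPa.
R_n = F'_nt · A_b · n = 665.7 × 380.1 × 7 / 1000 = 1771 kN.
Allowable strength R_n/Ω = 1771 / 2 = 886 kN.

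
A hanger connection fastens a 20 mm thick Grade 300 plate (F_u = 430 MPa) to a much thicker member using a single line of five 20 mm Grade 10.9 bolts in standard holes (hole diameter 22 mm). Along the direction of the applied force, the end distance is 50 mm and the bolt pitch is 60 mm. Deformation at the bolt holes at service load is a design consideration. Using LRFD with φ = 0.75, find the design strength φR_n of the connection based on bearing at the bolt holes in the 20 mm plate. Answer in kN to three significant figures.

1480 kN

Per bolt r_n = 1.2 l_c t F_u ≤ 2.4 d t F_u; upper limit = 2.4 × 20 × 20 × 430 / 1000 = 412.8 kN.
Edge bolt: l_c = 50 − 22/2 = 39 mm → 1.2 × 39 × 20 × 430 / 1000 = 402.5 → r_n = 402.5 kN.
Interior bolts: l_c = 60 − 22 = 38 mm → 1.2 × 38 × 20 × 430 / 1000 = 392.2 → r_n = 392.2 kN.
R_n = 1 × 402.5 + 4 × 392.2 = 1971 kN.
Design strength φR_n = 0.75 × 1971 = 1480 kN.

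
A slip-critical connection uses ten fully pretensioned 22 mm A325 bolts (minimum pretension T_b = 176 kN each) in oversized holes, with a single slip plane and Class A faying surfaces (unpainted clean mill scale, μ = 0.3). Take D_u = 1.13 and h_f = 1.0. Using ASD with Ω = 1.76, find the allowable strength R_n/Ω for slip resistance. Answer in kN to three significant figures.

R_n = μ · D_u · h_f · T_b · n_s · n_b = 0.3 × 1.13 × 1.0 × 176 × 1 × 10 = 596.6 kN.
Allowable strength R_n/Ω = 596.6 / 1.76 = 339 kN.

339 kN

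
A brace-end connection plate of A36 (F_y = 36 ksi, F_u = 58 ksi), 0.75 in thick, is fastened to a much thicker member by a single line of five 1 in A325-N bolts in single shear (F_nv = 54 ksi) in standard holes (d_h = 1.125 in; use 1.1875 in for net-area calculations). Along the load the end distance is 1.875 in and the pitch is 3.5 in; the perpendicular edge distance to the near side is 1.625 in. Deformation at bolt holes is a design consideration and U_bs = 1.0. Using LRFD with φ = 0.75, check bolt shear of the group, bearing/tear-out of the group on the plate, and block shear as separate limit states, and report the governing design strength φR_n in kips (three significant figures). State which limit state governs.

Bolt shear: A_b = π·1²/4 = 0.7854 in²; R_n = 54 × 0.7854 × 5 × 1 = 212.1 kips → 0.75 × 212.1 = 159 kips.
Bearing: edge l_c = 1.312, r_n = 68.51 kips; interior l_c = 2.375, r_n = 104.4 kips; R_n = 68.51 + 4·104.4 = 486.1 kips → 365 kips.
Block shear: A_gv = 11.91, A_nv = 7.898, A_nt = 0.7734 in²; R_n = min(0.6F_uA_nv, 0.6F_yA_gv) + U_bs·F_u·A_nt = 302 kips → 227 kips.
Bolt shear governs: 159 kips.

159 kips (bolt shear governs)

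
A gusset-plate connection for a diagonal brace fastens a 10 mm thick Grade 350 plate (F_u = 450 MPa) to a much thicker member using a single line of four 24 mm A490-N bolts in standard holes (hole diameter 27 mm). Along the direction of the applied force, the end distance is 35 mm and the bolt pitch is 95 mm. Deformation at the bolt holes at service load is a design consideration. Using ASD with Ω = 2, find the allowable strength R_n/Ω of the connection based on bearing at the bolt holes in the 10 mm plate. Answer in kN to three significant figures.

Per bolt r_n = 1.2 l_c t F_u ≤ 2.4 d t F_u; upper limit = 2.4 × 24 × 10 × 450 / 1000 = 259.2 kN.
Edge bolt: l_c = 35 − 27/2 = 21.5 mm → 1.2 × 21.5 × 10 × 450 / 1000 = 116.1 → r_n = 116.1 kN.
Interior bolts: l_c = 95 − 27 = 68 mm → 1.2 × 68 × 10 × 450 / 1000 = 367.2 → r_n = 259.2 kN.
R_n = 1 × 116.1 + 3 × 259.2 = 893.7 kN.
Allowable strength R_n/Ω = 893.7 / 2 = 447 kN.

447 kN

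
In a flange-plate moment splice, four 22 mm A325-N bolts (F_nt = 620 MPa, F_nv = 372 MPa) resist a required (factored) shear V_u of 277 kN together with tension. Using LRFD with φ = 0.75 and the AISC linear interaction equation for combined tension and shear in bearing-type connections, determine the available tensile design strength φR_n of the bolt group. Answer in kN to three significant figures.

457 kN

A_b = π·22²/4 = 380.1 mm²; f_rv = 277 × 1000 / (4 × 380.1) = 182.2 MPa.
F'_nt = 1.3 F_nt − (F_nt / φF_nv) f_rv = 1.3·620 − (620/(0.75·372))·182.2 = 401.2 MPa, capped at F_nt → F'_nt = 401.2 MPa.
R_n = F'_nt · A_b · n = 401.2 × 380.1 × 4 / 1000 = 610 kN.
Design strength φR_n = 0.75 × 610 = 457 kN.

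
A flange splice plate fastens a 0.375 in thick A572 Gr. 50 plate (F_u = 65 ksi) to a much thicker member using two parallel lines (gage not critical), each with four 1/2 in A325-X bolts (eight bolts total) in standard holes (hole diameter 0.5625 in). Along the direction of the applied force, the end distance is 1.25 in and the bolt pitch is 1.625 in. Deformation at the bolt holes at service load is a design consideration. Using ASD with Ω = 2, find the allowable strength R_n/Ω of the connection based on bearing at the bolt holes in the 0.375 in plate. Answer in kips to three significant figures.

116 kips

Per bolt r_n = 1.2 l_c t F_u ≤ 2.4 d t F_u; upper limit = 2.4 × 0.5 × 0.375 × 65 = 29.25 kips.
Edge bolt: l_c = 1.25 − 0.5625/2 = 0.9688 in → 1.2 × 0.9688 × 0.375 × 65 = 28.34 → r_n = 28.34 kips.
Interior bolts: l_c = 1.625 − 0.5625 = 1.062 in → 1.2 × 1.062 × 0.375 × 65 = 31.08 → r_n = 29.25 kips.
R_n = 2 × 28.34 + 6 × 29.25 = 232.2 kips.
Allowable strength R_n/Ω = 232.2 / 2 = 116 kips.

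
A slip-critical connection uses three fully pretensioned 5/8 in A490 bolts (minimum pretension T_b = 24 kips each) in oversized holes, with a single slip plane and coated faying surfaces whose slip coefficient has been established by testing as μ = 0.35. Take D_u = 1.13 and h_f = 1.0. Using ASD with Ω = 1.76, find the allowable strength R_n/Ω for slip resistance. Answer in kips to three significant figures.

R_n = μ · D_u · h_f · T_b · n_s · n_b = 0.35 × 1.13 × 1.0 × 24 × 1 × 3 = 28.48 kips.
Allowable strength R_n/Ω = 28.48 / 1.76 = 16.2 kips.

16.2 kips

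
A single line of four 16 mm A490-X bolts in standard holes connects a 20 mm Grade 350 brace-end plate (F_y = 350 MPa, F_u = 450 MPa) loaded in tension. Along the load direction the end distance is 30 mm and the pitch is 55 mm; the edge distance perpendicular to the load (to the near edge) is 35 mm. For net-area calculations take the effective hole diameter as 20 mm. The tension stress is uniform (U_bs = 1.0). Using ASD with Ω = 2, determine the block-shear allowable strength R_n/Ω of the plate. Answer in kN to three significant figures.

Shear plane L_v = 30 + 3·55 = 195 mm; A_gv = 195 × 20 = 3900 mm².
A_nv = (195 − 3.5·20) × 20 = 2500 mm².
A_nt = (35 − 0.5·20) × 20 = 500 mm².
0.6 F_u A_nv = 675 kN; 0.6 F_y A_gv = 819 kN → shear rupture governs the shear term.
R_n = 675 + 1.0 × 450 × 500 / 1000 = 900 kN.
Allowable strength R_n/Ω = 900 / 2 = 450 kN.

450 kN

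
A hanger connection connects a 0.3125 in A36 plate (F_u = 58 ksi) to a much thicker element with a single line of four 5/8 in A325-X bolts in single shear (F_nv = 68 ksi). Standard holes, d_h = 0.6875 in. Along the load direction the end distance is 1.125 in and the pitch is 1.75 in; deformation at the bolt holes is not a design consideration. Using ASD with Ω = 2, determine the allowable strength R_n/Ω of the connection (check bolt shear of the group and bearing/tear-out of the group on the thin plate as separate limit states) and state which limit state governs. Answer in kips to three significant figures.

41.7 kips (bolt shear governs)

Bolt shear: A_b = π·0.625²/4 = 0.3068 in²; R_n = 68 × 0.3068 × 4 × 1 = 83.45 kips → 83.45 / 2 = 41.7 kips.
Bearing (1.5 l_c t F_u ≤ 3.0 d t F_u): upper limit = 3.0·0.625·0.3125·58 = 33.98 kips.
  Edge l_c = 1.125 − 0.6875/2 = 0.7812 → r_n = 21.24 kips; interior l_c = 1.75 − 0.6875 = 1.062 → r_n = 28.89 kips.
  R_n,bearing = 1·21.24 + 3·28.89 = 107.9 kips → 107.9 / 2 = 54 kips.
Bolt shear governs: 41.7 kips.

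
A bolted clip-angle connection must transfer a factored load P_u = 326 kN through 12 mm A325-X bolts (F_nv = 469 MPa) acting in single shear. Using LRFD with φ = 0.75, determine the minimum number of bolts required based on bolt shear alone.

9 bolts

A_b = π·12²/4 = 113.1 mm².
Per-bolt design strength φR_n = 0.75 × 469 × 113.1 × 1 / 1000 = 39.78 kN.
n ≥ 326 / 39.78 = 8.195 → use 9 bolts.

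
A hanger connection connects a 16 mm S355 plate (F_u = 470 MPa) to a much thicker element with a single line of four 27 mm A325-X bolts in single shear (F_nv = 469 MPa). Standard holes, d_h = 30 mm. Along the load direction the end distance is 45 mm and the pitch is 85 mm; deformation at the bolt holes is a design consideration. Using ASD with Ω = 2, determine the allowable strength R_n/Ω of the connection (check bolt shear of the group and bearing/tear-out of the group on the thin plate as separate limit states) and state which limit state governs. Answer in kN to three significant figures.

Bolt shear: A_b = π·27²/4 = 572.6 mm²; R_n = 469 × 572.6 × 4 × 1 / 1000 = 1074 kN → 1074 / 2 = 537 kN.
Bearing (1.2 l_c t F_u ≤ 2.4 d t F_u): upper limit = 2.4·27·16·470 / 1000 = 487.3 kN.
  Edge l_c = 45 − 30/2 = 30 → r_n = 270.7 kN; interior l_c = 85 − 30 = 55 → r_n = 487.3 kN.
  R_n,bearing = 1·270.7 + 3·487.3 = 1733 kN → 1733 / 2 = 866 kN.
Bolt shear governs: 537 kN.

537 kN (bolt shear governs)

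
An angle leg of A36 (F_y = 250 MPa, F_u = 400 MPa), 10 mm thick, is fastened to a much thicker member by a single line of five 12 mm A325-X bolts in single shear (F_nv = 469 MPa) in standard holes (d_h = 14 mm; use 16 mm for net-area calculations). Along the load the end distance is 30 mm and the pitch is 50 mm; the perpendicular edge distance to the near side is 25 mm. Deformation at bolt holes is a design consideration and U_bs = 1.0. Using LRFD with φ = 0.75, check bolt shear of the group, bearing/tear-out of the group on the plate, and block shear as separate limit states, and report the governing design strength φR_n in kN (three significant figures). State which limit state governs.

Bolt shear: A_b = π·12²/4 = 113.1 mm²; R_n = 469 × 113.1 × 5 × 1 / 1000 = 265.2 kN → 0.75 × 265.2 = 199 kN.
Bearing: edge l_c = 23, r_n = 110.4 kN; interior l_c = 36, r_n = 115.2 kN; R_n = 110.4 + 4·115.2 = 571.2 kN → 428 kN.
Block shear: A_gv = 2300, A_nv = 1580, A_nt = 170 mm²; R_n = min(0.6F_uA_nv, 0.6F_yA_gv) + U_bs·F_u·A_nt = 413 kN → 310 kN.
Bolt shear governs: 199 kN.

199 kN (bolt shear governs)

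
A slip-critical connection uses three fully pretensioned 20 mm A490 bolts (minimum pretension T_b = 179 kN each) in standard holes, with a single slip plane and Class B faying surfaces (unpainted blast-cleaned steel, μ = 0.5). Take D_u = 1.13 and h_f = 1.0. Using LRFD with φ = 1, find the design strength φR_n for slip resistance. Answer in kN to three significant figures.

R_n = μ · D_u · h_f · T_b · n_s · n_b = 0.5 × 1.13 × 1.0 × 179 × 1 × 3 = 303.4 kN.
Design strength φR_n = 1 × 303.4 = 303 kN.

303 kN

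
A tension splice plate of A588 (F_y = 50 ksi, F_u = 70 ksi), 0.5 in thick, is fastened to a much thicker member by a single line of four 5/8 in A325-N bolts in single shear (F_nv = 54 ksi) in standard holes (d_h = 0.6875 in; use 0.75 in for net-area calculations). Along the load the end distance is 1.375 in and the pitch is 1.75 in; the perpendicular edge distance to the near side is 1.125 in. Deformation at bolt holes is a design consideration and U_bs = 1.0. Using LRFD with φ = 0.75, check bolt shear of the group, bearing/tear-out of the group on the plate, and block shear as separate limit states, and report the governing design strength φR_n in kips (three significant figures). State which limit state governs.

49.7 kips (bolt shear governs)

Bolt shear: A_b = π·0.625²/4 = 0.3068 in²; R_n = 54 × 0.3068 × 4 × 1 = 66.27 kips → 0.75 × 66.27 = 49.7 kips.
Bearing: edge l_c = 1.031, r_n = 43.31 kips; interior l_c = 1.062, r_n = 44.62 kips; R_n = 43.31 + 3·44.62 = 177.2 kips → 133 kips.
Block shear: A_gv = 3.312, A_nv = 2, A_nt = 0.375 in²; R_n = min(0.6F_uA_nv, 0.6F_yA_gv) + U_bs·F_u·A_nt = 110.2 kips → 82.7 kips.
Bolt shear governs: 49.7 kips.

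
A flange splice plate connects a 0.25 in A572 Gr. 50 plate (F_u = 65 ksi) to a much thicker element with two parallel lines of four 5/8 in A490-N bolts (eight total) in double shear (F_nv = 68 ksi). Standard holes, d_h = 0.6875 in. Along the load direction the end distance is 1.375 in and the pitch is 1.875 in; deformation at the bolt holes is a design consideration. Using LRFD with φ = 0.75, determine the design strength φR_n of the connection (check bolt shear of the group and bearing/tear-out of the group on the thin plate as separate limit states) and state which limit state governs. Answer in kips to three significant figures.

Bolt shear: A_b = π·0.625²/4 = 0.3068 in²; R_n = 68 × 0.3068 × 8 × 2 = 333.8 kips → 0.75 × 333.8 = 250 kips.
Bearing (1.2 l_c t F_u ≤ 2.4 d t F_u): upper limit = 2.4·0.625·0.25·65 = 24.38 kips.
  Edge l_c = 1.375 − 0.6875/2 = 1.031 → r_n = 20.11 kips; interior l_c = 1.875 − 0.6875 = 1.188 → r_n = 23.16 kips.
  R_n,bearing = 2·20.11 + 6·23.16 = 179.2 kips → 0.75 × 179.2 = 134 kips.
Bearing governs: 134 kips.

134 kips (bearing governs)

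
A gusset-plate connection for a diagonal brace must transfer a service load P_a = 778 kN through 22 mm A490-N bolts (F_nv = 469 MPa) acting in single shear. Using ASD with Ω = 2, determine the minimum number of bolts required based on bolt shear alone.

A_b = π·22²/4 = 380.1 mm².
Per-bolt allowable strength R_n/Ω = 469 × 380.1 × 1 / 1000 / 2 = 89.14 kN.
n ≥ 778 / 89.14 = 8.728 → use 9 bolts.

9 bolts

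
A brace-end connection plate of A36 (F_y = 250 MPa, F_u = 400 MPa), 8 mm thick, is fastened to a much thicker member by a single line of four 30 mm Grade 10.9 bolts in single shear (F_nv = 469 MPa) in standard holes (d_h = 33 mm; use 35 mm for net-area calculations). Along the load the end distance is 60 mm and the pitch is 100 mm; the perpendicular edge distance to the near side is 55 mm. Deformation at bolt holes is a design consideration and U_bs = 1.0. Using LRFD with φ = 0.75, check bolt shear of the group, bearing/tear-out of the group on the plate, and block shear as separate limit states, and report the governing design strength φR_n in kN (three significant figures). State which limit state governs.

414 kN (block shear governs)

Bolt shear: A_b = π·30²/4 = 706.9 mm²; R_n = 469 × 706.9 × 4 × 1 / 1000 = 1326 kN → 0.75 × 1326 = 995 kN.
Bearing: edge l_c = 43.5, r_n = 167 kN; interior l_c = 67, r_n = 230.4 kN; R_n = 167 + 3·230.4 = 858.2 kN → 644 kN.
Block shear: A_gv = 2880, A_nv = 1900, A_nt = 300 mm²; R_n = min(0.6F_uA_nv, 0.6F_yA_gv) + U_bs·F_u·A_nt = 552 kN → 414 kN.
Block shear governs: 414 kN.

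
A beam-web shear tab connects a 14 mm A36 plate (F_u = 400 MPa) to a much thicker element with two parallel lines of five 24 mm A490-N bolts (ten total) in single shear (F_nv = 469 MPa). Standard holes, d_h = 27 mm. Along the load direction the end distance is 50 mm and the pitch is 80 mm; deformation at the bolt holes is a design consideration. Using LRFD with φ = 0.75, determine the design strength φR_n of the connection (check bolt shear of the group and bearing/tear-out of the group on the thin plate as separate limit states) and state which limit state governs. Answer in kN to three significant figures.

1590 kN (bolt shear governs)

Bolt shear: A_b = π·24²/4 = 452.4 mm²; R_n = 469 × 452.4 × 10 × 1 / 1000 = 2122 kN → 0.75 × 2122 = 1590 kN.
Bearing (1.2 l_c t F_u ≤ 2.4 d t F_u): upper limit = 2.4·24·14·400 / 1000 = 322.6 kN.
  Edge l_c = 50 − 27/2 = 36.5 → r_n = 245.3 kN; interior l_c = 80 − 27 = 53 → r_n = 322.6 kN.
  R_n,bearing = 2·245.3 + 8·322.6 = 3071 kN → 0.75 × 3071 = 2300 kN.
Bolt shear governs: 1590 kN.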